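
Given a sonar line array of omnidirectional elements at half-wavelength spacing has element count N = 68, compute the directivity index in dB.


DI = 10*log10(68) = 18.33

18.33 dB


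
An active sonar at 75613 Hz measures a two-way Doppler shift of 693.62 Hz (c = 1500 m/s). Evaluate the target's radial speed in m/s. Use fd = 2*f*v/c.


From fd = 2*f*v/c, v = c*fd/(2*f) = 1500 * 693.62 / (2*75613) = 6.88

6.88 m/s


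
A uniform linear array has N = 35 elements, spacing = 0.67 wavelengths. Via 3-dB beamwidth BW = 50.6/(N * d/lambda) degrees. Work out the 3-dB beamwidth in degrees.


BW = 50.6 / (35 * 0.67) = 50.6 / 23.45 = 2.16

2.16 deg


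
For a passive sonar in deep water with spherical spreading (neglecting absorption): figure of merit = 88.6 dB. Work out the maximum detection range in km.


At max range FOM = TL, so 20*log10(R) = 88.6
R = 10^(88.6/20) = 26915.35 m = 26.92 km

26.92 km


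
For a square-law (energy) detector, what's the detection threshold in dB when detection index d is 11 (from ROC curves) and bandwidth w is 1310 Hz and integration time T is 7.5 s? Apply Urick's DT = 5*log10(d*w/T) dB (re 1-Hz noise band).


16.42 dB


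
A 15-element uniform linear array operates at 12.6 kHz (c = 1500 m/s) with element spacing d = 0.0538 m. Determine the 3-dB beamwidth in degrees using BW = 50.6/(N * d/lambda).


Step 1: lambda = 1500/12600 = 0.11905 m
Step 2: d/lambda = 0.0538/0.11905 = 0.4519
Step 3: BW = 50.6/(N * d/lambda) = 50.6/(15 * 0.4519) = 7.46

7.46 deg


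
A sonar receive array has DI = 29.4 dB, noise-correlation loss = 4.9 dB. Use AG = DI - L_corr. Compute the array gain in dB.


AG = DI - L_corr = 29.4 - 4.9 = 24.5

24.5 dB


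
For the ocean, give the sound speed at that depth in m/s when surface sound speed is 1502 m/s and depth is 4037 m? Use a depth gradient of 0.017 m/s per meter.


c = 1502 + 0.017 * 4037 = 1570.629

1570.629 m/s


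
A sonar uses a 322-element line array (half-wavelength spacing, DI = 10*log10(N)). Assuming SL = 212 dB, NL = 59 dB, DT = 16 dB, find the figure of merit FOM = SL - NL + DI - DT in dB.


162.08 dB


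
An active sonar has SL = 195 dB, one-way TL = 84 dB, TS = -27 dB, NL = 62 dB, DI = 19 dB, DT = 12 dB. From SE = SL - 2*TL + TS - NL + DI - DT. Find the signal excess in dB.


SE = SL - 2*TL + TS - NL + DI - DT = 195 - 2*84 + (-27) - 62 + 19 - 12 = -55

-55 dB


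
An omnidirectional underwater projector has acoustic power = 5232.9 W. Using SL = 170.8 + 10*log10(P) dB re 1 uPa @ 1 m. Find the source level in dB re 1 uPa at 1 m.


207.99 dB


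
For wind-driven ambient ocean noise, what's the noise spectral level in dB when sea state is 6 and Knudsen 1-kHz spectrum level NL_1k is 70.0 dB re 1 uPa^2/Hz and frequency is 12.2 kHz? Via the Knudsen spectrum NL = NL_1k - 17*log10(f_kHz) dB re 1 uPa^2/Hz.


NL = NL_1k - 17*log10(f_kHz) = 70.0 - 17*log10(12.2) = 70.0 - (18.47) = 51.53

51.53 dB


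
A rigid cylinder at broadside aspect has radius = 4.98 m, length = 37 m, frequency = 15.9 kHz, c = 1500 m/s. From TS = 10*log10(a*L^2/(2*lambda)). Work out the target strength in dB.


lambda = 1500/15900 = 0.09434 m
TS = 10*log10(4.98*37^2/(2*0.09434)) = 45.58

45.58 dB


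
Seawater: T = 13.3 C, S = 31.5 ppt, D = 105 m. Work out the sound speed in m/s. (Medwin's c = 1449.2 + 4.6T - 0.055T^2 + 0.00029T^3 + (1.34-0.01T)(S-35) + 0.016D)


c = 1449.2 + 4.6*13.3 - 0.055*13.3^2 + 0.00029*13.3^3 + (1.34 - 0.01*13.3)*(31.5 - 35) + 0.016*105 = 1498.79

1498.79 m/s


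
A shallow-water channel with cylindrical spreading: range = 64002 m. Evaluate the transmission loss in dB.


48.06 dB


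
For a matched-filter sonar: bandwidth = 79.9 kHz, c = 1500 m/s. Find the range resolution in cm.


0.94 cm


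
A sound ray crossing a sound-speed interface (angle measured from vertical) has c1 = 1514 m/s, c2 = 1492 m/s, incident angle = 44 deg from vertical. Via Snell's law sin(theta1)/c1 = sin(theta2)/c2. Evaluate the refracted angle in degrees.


43.2 deg


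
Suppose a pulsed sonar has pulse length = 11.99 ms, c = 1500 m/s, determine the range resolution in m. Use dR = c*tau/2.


8.9925 m


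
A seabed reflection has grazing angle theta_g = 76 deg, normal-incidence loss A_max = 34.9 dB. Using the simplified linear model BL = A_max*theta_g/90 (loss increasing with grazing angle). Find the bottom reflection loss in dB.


BL = A_max * theta_g / 90 = 34.9 * 76 / 90 = 29.47

29.47 dB


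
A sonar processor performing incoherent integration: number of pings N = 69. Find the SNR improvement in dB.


Gain = 5*log10(69) = 9.19

9.19 dB


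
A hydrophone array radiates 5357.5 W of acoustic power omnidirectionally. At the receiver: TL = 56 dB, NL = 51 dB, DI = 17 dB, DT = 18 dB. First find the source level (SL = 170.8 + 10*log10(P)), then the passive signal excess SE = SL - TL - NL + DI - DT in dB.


Step 1: SL = 170.8 + 10*log10(5357.5) = 208.09 dB
Step 2: SE = SL - TL - NL + DI - DT = 208.09 - 56 - 51 + 17 - 18 = 100.09

100.09 dB


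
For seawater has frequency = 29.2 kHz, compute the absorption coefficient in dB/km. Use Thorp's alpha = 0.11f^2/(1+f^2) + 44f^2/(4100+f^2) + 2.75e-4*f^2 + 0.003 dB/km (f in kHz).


7.922 dB/km


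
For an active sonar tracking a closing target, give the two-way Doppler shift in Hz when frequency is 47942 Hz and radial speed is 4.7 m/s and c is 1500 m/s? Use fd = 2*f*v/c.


300.44 Hz


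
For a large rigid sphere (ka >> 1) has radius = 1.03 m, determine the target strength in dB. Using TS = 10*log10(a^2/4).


TS = 10*log10(1.03^2 / 4) = 10*log10(0.265225) = -5.76

-5.76 dB


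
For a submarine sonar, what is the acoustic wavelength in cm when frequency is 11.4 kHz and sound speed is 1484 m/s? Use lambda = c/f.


13.02 cm


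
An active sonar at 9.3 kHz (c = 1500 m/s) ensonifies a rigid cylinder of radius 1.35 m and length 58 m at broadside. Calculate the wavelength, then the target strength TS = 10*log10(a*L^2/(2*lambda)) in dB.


Step 1: lambda = c/f = 1500/9300 = 0.16129 m
Step 2: TS = 10*log10(a*L^2/(2*lambda)) = 10*log10(1.35*58^2/(2*0.16129)) = 41.49

41.49 dB


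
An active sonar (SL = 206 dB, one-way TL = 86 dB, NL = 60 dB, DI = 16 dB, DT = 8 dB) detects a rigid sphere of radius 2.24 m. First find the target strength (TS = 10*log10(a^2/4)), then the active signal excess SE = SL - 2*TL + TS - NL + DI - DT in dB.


Step 1: TS = 10*log10(2.24^2/4) = 0.98 dB
Step 2: SE = SL - 2*TL + TS - NL + DI - DT = 206 - 2*86 + (0.98) - 60 + 16 - 8 = -17.02

-17.02 dB


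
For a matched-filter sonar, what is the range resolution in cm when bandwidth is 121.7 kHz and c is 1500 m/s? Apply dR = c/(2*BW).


0.62 cm


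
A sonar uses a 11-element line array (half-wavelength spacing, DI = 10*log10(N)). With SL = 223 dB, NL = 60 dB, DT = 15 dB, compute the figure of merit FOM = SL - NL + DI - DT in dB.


Step 1: DI = 10*log10(11) = 10.41 dB
Step 2: FOM = SL - NL + DI - DT = 223 - 60 + 10.41 - 15 = 158.41

158.41 dB


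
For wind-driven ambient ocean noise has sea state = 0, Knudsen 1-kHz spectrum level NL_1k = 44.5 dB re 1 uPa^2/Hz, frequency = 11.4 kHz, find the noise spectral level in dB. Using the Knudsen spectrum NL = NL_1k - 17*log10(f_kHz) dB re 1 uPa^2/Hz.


NL = NL_1k - 17*log10(f_kHz) = 44.5 - 17*log10(11.4) = 44.5 - (17.97) = 26.53

26.53 dB


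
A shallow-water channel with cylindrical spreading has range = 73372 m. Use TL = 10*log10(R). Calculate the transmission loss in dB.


TL = 10*log10(73372) = 48.66

48.66 dB


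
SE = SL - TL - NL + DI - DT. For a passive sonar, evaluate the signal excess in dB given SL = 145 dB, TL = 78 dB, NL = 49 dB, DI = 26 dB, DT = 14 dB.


30 dB


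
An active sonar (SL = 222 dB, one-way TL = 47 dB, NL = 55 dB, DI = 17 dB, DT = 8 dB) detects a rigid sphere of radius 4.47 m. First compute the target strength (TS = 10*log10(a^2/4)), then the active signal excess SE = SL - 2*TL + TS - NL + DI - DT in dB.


Step 1: TS = 10*log10(4.47^2/4) = 6.99 dB
Step 2: SE = SL - 2*TL + TS - NL + DI - DT = 222 - 2*47 + (6.99) - 55 + 17 - 8 = 88.99

88.99 dB


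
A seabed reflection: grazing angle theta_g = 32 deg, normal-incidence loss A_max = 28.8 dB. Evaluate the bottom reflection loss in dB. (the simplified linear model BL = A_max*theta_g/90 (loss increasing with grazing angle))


BL = A_max * theta_g / 90 = 28.8 * 32 / 90 = 10.24

10.24 dB


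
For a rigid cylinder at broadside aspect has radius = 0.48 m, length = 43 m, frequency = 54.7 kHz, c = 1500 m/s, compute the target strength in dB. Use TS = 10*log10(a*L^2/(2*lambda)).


42.09 dB


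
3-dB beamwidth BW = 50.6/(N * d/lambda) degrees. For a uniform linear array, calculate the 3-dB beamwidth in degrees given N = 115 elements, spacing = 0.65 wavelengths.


BW = 50.6 / (115 * 0.65) = 50.6 / 74.75 = 0.68

0.68 deg


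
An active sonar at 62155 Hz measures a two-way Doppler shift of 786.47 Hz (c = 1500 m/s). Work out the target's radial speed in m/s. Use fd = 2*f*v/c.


From fd = 2*f*v/c, v = c*fd/(2*f) = 1500 * 786.47 / (2*62155) = 9.49

9.49 m/s


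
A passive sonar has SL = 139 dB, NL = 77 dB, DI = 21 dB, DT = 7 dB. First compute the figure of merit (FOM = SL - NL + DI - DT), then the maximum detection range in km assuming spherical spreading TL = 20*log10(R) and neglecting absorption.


Step 1: FOM = SL - NL + DI - DT = 139 - 77 + 21 - 7 = 76 dB
Step 2: at max range FOM = TL = 20*log10(R), so R = 10^(76/20) = 6309.57 m = 6.31 km

6.31 km


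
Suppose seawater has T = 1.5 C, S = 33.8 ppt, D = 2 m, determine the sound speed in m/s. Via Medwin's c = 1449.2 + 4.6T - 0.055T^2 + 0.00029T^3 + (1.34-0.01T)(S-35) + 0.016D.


c = 1449.2 + 4.6*1.5 - 0.055*1.5^2 + 0.00029*1.5^3 + (1.34 - 0.01*1.5)*(33.8 - 35) + 0.016*2 = 1454.42

1454.42 m/s


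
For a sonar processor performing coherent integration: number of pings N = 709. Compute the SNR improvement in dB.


Gain = 10*log10(709) = 28.51

28.51 dB


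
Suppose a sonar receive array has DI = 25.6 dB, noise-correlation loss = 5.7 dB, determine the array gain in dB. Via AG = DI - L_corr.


19.9 dB


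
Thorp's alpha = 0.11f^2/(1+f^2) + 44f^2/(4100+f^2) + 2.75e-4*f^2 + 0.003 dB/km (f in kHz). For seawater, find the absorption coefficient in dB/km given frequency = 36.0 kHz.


11.037 dB/km


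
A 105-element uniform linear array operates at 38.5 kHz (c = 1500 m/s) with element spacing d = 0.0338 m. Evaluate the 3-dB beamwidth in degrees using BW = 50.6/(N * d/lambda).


Step 1: lambda = 1500/38500 = 0.03896 m
Step 2: d/lambda = 0.0338/0.03896 = 0.8676
Step 3: BW = 50.6/(N * d/lambda) = 50.6/(105 * 0.8676) = 0.56

0.56 deg


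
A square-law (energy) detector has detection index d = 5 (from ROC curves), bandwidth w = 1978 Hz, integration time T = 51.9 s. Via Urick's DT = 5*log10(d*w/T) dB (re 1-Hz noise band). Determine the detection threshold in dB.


DT = 5*log10(d*w/T) = 5*log10(5 * 1978 / 51.9) = 5*log10(190.56) = 11.4

11.4 dB


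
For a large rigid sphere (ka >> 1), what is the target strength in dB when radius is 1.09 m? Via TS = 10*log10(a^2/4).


TS = 10*log10(1.09^2 / 4) = 10*log10(0.297025) = -5.27

-5.27 dB


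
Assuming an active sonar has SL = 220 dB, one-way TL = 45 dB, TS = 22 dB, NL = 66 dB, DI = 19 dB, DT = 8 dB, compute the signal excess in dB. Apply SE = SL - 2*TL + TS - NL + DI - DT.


SE = SL - 2*TL + TS - NL + DI - DT = 220 - 2*45 + (22) - 66 + 19 - 8 = 97

97 dB


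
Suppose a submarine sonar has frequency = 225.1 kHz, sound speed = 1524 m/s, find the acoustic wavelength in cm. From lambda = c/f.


lambda = c/f = 1524 / 225100 = 0.0068 m = 0.68 cm

0.68 cm


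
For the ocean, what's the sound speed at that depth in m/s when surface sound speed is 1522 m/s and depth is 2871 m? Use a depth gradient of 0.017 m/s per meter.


1570.807 m/s


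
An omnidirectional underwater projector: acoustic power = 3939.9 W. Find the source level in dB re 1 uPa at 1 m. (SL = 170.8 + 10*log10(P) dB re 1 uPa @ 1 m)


206.75 dB


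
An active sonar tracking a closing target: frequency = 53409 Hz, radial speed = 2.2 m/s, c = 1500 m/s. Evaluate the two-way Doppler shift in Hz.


156.67 Hz


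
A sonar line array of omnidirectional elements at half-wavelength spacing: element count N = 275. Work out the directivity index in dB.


24.39 dB


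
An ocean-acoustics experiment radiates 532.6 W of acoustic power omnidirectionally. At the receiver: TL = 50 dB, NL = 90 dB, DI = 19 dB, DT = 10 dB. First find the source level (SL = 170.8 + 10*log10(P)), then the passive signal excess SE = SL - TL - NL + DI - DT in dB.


Step 1: SL = 170.8 + 10*log10(532.6) = 198.06 dB
Step 2: SE = SL - TL - NL + DI - DT = 198.06 - 50 - 90 + 19 - 10 = 67.06

67.06 dB


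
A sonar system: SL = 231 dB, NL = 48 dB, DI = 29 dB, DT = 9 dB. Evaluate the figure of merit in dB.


FOM = SL - NL + DI - DT = 231 - 48 + 29 - 9 = 203

203 dB


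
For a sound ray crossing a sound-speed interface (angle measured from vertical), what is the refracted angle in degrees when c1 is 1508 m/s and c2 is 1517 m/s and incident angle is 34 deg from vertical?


34.23 deg


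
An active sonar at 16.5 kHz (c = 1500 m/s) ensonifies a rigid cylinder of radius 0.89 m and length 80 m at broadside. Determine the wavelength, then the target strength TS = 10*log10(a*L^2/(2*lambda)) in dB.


Step 1: lambda = c/f = 1500/16500 = 0.09091 m
Step 2: TS = 10*log10(a*L^2/(2*lambda)) = 10*log10(0.89*80^2/(2*0.09091)) = 44.96

44.96 dB


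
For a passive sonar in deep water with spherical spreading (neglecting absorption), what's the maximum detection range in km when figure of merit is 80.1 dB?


10.12 km


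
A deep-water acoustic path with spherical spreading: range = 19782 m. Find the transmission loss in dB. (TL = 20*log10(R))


TL = 20*log10(19782) = 85.93

85.93 dB


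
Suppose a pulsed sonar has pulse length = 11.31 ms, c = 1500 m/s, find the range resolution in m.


dR = c*tau/2 = 1500 * 11.31e-3 / 2 = 8.4825

8.4825 m


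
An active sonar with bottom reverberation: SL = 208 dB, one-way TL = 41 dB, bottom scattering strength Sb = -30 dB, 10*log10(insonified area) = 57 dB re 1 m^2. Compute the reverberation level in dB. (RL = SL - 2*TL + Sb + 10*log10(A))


RL = SL - 2*TL + Sb + 10*log10(A) = 208 - 2*41 + (-30) + 57 = 153

153 dB


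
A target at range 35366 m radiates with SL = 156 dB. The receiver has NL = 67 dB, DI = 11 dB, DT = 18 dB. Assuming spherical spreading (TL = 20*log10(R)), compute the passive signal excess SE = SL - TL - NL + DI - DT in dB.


Step 1: TL = 20*log10(35366) = 90.97 dB
Step 2: SE = 156 - 90.97 - 67 + 11 - 18 = -8.97

-8.97 dB


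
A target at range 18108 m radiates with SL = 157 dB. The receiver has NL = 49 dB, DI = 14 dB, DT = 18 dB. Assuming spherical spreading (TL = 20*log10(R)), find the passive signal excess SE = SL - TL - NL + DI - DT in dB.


18.84 dB


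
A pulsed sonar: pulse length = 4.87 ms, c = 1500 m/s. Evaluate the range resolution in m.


dR = c*tau/2 = 1500 * 4.87e-3 / 2 = 3.6525

3.6525 m


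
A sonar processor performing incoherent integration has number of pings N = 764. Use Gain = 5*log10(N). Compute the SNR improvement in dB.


Gain = 5*log10(764) = 14.42

14.42 dB


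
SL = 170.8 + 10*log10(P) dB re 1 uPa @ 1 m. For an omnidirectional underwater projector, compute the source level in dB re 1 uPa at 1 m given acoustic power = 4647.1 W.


SL = 170.8 + 10*log10(4647.1) = 170.8 + 36.67 = 207.47

207.47 dB


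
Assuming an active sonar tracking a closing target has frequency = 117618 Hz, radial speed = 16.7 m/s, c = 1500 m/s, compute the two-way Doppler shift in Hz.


2618.96 Hz


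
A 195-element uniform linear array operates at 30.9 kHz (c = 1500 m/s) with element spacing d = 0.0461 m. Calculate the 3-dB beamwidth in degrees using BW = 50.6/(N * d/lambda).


Step 1: lambda = 1500/30900 = 0.04854 m
Step 2: d/lambda = 0.0461/0.04854 = 0.9497
Step 3: BW = 50.6/(N * d/lambda) = 50.6/(195 * 0.9497) = 0.27

0.27 deg


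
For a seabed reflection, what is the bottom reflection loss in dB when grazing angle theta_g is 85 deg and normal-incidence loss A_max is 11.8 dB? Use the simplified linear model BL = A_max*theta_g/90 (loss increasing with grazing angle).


BL = A_max * theta_g / 90 = 11.8 * 85 / 90 = 11.14

11.14 dB


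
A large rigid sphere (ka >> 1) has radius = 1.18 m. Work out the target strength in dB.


TS = 10*log10(1.18^2 / 4) = 10*log10(0.3481) = -4.58

-4.58 dB


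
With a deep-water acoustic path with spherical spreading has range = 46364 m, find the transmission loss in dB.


TL = 20*log10(46364) = 93.32

93.32 dB


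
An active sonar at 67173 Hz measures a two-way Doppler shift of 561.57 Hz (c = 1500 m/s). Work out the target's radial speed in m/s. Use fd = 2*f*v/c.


From fd = 2*f*v/c, v = c*fd/(2*f) = 1500 * 561.57 / (2*67173) = 6.27

6.27 m/s


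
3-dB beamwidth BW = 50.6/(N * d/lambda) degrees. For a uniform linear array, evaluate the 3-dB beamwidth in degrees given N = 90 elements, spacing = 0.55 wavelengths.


BW = 50.6 / (90 * 0.55) = 50.6 / 49.5 = 1.02

1.02 deg


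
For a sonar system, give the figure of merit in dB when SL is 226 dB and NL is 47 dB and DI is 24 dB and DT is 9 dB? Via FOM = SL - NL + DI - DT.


194 dB


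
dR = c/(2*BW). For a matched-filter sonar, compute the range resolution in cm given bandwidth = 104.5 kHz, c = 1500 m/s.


0.72 cm


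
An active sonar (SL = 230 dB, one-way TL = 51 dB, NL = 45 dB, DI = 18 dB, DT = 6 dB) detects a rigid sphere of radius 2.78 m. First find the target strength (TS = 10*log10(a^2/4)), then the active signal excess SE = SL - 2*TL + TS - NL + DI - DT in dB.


Step 1: TS = 10*log10(2.78^2/4) = 2.86 dB
Step 2: SE = SL - 2*TL + TS - NL + DI - DT = 230 - 2*51 + (2.86) - 45 + 18 - 6 = 97.86

97.86 dB


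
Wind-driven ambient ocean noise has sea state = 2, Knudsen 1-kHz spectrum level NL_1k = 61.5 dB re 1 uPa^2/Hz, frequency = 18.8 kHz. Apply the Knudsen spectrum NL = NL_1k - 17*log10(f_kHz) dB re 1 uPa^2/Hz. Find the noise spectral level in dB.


NL = NL_1k - 17*log10(f_kHz) = 61.5 - 17*log10(18.8) = 61.5 - (21.66) = 39.84

39.84 dB


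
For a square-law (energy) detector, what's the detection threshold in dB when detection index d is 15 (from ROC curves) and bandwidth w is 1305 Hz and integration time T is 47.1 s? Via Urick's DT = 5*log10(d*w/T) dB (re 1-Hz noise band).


13.09 dB


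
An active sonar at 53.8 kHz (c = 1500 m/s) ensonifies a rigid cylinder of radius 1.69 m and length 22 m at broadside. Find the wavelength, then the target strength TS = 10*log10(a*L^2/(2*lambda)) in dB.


Step 1: lambda = c/f = 1500/53800 = 0.02788 m
Step 2: TS = 10*log10(a*L^2/(2*lambda)) = 10*log10(1.69*22^2/(2*0.02788)) = 41.66

41.66 dB


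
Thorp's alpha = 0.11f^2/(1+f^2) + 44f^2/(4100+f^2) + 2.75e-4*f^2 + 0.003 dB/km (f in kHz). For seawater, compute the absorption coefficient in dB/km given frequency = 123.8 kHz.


f^2 = 15326.44
alpha = 0.11*15326.44/(1+15326.44) + 44*15326.44/(4100+15326.44) + 2.75e-4*15326.44 + 0.003 = 39.041

39.041 dB/km


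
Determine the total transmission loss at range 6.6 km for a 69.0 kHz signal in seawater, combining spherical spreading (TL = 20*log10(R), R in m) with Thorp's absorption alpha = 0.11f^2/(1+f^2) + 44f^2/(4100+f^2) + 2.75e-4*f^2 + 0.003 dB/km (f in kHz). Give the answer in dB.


Step 1 (Thorp): alpha = 0.11*4761.0/(1+4761.0) + 44*4761.0/(4100+4761.0) + 2.75e-4*4761.0 + 0.003 = 25.0634 dB/km
Step 2: TL_spread = 20*log10(6600) = 76.39 dB
Step 3: TL_abs = alpha*R = 25.0634 * 6.6 = 165.42 dB
Step 4: TL_total = 76.39 + 165.42 = 241.81

241.81 dB


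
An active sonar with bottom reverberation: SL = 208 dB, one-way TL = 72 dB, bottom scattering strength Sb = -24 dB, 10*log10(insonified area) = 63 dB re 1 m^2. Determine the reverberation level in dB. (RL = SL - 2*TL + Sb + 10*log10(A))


RL = SL - 2*TL + Sb + 10*log10(A) = 208 - 2*72 + (-24) + 63 = 103

103 dB


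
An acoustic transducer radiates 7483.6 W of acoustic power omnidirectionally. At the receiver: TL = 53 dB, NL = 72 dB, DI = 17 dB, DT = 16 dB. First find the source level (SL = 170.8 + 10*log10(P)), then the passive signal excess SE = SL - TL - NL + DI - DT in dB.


Step 1: SL = 170.8 + 10*log10(7483.6) = 209.54 dB
Step 2: SE = SL - TL - NL + DI - DT = 209.54 - 53 - 72 + 17 - 16 = 85.54

85.54 dB


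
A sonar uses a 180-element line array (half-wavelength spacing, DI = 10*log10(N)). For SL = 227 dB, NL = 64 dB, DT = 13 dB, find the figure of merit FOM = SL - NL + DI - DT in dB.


Step 1: DI = 10*log10(180) = 22.55 dB
Step 2: FOM = SL - NL + DI - DT = 227 - 64 + 22.55 - 13 = 172.55

172.55 dB


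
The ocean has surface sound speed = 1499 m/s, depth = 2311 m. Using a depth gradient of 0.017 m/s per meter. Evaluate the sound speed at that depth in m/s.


1538.287 m/s


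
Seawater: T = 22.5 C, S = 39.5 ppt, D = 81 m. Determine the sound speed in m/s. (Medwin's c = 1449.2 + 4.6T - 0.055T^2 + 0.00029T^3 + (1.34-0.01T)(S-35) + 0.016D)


c = 1449.2 + 4.6*22.5 - 0.055*22.5^2 + 0.00029*22.5^3 + (1.34 - 0.01*22.5)*(39.5 - 35) + 0.016*81 = 1534.47

1534.47 m/s


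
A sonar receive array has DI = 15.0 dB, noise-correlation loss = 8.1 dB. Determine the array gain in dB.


AG = DI - L_corr = 15.0 - 8.1 = 6.9

6.9 dB


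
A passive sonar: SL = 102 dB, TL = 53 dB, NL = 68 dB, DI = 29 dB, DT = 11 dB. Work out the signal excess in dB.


-1 dB


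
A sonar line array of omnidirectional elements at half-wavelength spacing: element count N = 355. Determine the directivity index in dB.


DI = 10*log10(355) = 25.5

25.5 dB


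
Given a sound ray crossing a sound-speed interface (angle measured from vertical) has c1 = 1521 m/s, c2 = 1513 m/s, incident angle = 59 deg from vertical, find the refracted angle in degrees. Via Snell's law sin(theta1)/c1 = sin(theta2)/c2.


sin(theta2) = (c2/c1)*sin(theta1) = (1513/1521)*sin(59 deg) = 0.85266
theta2 = arcsin(0.85266) = 58.5

58.5 deg


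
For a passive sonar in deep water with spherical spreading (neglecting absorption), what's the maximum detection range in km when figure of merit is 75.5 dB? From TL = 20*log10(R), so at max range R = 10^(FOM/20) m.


5.96 km


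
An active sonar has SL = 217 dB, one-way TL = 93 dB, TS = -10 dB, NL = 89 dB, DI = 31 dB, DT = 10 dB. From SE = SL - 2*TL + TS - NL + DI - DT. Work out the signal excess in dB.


SE = SL - 2*TL + TS - NL + DI - DT = 217 - 2*93 + (-10) - 89 + 31 - 10 = -47

-47 dB


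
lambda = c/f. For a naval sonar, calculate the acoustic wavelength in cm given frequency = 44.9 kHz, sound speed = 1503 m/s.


3.35 cm


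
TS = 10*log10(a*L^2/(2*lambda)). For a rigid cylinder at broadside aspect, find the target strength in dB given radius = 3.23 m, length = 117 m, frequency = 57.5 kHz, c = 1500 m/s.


59.28 dB


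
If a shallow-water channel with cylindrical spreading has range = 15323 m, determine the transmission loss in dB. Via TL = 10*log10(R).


41.85 dB


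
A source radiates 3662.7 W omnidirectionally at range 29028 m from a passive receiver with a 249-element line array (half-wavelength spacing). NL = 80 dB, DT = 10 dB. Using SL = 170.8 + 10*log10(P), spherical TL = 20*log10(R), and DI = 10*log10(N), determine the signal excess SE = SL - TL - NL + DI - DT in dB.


51.14 dB


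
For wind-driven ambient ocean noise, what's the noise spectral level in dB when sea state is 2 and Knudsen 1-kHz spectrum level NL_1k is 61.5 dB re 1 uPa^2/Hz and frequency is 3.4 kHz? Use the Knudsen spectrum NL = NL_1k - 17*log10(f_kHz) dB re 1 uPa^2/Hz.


NL = NL_1k - 17*log10(f_kHz) = 61.5 - 17*log10(3.4) = 61.5 - (9.04) = 52.46

52.46 dB


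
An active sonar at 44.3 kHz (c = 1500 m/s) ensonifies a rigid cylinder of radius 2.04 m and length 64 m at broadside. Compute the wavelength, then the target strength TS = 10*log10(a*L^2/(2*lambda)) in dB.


Step 1: lambda = c/f = 1500/44300 = 0.03386 m
Step 2: TS = 10*log10(a*L^2/(2*lambda)) = 10*log10(2.04*64^2/(2*0.03386)) = 50.91

50.91 dB


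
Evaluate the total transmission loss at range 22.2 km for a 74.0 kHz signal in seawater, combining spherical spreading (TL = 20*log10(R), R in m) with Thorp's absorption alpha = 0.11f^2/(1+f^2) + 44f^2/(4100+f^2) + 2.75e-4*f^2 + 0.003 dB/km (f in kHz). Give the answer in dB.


681.45 dB


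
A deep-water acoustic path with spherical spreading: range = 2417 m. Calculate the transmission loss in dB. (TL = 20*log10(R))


TL = 20*log10(2417) = 67.67

67.67 dB


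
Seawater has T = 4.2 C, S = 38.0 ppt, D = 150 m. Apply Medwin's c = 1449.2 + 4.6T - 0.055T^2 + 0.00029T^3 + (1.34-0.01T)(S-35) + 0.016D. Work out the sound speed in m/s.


c = 1449.2 + 4.6*4.2 - 0.055*4.2^2 + 0.00029*4.2^3 + (1.34 - 0.01*4.2)*(38.0 - 35) + 0.016*150 = 1473.87

1473.87 m/s


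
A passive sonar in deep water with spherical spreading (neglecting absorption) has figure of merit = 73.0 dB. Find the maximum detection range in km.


4.47 km


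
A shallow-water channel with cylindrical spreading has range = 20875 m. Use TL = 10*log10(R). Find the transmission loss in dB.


TL = 10*log10(20875) = 43.2

43.2 dB


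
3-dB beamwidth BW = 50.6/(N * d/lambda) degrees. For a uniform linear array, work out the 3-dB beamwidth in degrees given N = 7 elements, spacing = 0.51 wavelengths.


BW = 50.6 / (7 * 0.51) = 50.6 / 3.57 = 14.17

14.17 deg


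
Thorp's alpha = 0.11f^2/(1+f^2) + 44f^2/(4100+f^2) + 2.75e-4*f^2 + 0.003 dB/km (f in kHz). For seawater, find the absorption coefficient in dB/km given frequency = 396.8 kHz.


f^2 = 157450.24
alpha = 0.11*157450.24/(1+157450.24) + 44*157450.24/(4100+157450.24) + 2.75e-4*157450.24 + 0.003 = 86.295

86.295 dB/km


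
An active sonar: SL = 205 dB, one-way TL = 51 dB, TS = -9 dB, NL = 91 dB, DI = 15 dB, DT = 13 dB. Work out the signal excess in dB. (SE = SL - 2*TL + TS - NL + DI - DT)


5 dB


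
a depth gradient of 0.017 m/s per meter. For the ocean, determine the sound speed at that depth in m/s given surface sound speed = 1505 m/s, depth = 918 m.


1520.606 m/s


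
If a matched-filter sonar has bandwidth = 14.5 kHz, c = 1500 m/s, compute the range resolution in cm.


5.17 cm


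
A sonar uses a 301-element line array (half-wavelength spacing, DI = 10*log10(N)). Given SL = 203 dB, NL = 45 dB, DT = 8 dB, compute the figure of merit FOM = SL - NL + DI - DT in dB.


Step 1: DI = 10*log10(301) = 24.79 dB
Step 2: FOM = SL - NL + DI - DT = 203 - 45 + 24.79 - 8 = 174.79

174.79 dB


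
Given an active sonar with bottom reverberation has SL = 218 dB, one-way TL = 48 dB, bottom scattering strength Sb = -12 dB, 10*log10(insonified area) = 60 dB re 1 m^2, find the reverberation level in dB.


RL = SL - 2*TL + Sb + 10*log10(A) = 218 - 2*48 + (-12) + 60 = 170

170 dB


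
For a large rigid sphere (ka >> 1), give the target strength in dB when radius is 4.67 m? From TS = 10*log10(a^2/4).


TS = 10*log10(4.67^2 / 4) = 10*log10(5.452225) = 7.37

7.37 dB


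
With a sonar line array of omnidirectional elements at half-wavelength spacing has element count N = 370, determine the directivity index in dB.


DI = 10*log10(370) = 25.68

25.68 dB


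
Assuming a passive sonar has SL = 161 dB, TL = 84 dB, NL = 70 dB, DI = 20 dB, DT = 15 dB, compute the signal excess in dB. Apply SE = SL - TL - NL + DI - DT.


SE = SL - TL - NL + DI - DT = 161 - 84 - 70 + 20 - 15 = 12

12 dB


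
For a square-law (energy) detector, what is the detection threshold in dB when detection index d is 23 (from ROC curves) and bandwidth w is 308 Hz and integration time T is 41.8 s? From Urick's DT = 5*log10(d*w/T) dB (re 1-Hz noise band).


11.15 dB


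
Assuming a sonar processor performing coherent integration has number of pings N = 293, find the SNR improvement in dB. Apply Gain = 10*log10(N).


Gain = 10*log10(293) = 24.67

24.67 dB


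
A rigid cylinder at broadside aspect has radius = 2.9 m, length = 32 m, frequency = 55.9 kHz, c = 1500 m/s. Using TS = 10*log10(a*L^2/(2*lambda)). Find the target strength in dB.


lambda = 1500/55900 = 0.02683 m
TS = 10*log10(2.9*32^2/(2*0.02683)) = 47.43

47.43 dB


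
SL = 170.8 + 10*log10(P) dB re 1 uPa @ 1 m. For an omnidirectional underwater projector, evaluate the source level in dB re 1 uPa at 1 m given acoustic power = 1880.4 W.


SL = 170.8 + 10*log10(1880.4) = 170.8 + 32.74 = 203.54

203.54 dB


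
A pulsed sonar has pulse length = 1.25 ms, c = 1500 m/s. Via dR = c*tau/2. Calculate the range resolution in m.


dR = c*tau/2 = 1500 * 1.25e-3 / 2 = 0.9375

0.9375 m


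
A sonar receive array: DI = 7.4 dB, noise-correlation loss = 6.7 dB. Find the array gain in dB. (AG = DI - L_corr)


AG = DI - L_corr = 7.4 - 6.7 = 0.7

0.7 dB


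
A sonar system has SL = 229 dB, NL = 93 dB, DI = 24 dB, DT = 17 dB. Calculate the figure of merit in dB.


FOM = SL - NL + DI - DT = 229 - 93 + 24 - 17 = 143

143 dB


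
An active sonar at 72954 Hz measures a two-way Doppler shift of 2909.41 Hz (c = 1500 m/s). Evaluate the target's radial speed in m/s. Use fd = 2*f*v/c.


From fd = 2*f*v/c, v = c*fd/(2*f) = 1500 * 2909.41 / (2*72954) = 29.91

29.91 m/s


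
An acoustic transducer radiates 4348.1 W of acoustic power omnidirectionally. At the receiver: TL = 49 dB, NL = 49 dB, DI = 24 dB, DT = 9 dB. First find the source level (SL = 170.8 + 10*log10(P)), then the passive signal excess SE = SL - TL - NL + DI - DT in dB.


Step 1: SL = 170.8 + 10*log10(4348.1) = 207.18 dB
Step 2: SE = SL - TL - NL + DI - DT = 207.18 - 49 - 49 + 24 - 9 = 124.18

124.18 dB


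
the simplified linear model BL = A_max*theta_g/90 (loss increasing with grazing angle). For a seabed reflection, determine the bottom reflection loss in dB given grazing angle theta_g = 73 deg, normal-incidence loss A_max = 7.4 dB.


BL = A_max * theta_g / 90 = 7.4 * 73 / 90 = 6.0

6.0 dB


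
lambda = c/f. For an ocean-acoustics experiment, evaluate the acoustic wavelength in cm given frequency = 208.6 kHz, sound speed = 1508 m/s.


0.72 cm


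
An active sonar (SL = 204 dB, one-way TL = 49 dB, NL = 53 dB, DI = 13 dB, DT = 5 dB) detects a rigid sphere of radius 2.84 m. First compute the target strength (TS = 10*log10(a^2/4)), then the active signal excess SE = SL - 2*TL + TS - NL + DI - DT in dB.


Step 1: TS = 10*log10(2.84^2/4) = 3.05 dB
Step 2: SE = SL - 2*TL + TS - NL + DI - DT = 204 - 2*49 + (3.05) - 53 + 13 - 5 = 64.05

64.05 dB


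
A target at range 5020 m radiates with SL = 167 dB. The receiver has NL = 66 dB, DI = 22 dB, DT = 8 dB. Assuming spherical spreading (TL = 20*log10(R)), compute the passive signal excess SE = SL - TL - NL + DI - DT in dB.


Step 1: TL = 20*log10(5020) = 74.01 dB
Step 2: SE = 167 - 74.01 - 66 + 22 - 8 = 40.99

40.99 dB


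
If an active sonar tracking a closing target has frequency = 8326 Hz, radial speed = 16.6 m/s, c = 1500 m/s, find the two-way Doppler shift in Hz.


fd = 2*f*v/c = 2 * 8326 * 16.6 / 1500 = 184.28

184.28 Hz


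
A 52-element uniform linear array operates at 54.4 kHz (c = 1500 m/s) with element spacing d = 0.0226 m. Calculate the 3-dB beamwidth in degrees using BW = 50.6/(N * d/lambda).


Step 1: lambda = 1500/54400 = 0.02757 m
Step 2: d/lambda = 0.0226/0.02757 = 0.8197
Step 3: BW = 50.6/(N * d/lambda) = 50.6/(52 * 0.8197) = 1.19

1.19 deg


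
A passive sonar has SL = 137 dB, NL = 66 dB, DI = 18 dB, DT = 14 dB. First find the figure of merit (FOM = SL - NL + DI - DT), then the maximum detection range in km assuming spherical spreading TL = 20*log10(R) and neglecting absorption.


Step 1: FOM = SL - NL + DI - DT = 137 - 66 + 18 - 14 = 75 dB
Step 2: at max range FOM = TL = 20*log10(R), so R = 10^(75/20) = 5623.41 m = 5.62 km

5.62 km


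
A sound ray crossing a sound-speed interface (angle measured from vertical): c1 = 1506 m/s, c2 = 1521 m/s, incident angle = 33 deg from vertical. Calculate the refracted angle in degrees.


sin(theta2) = (c2/c1)*sin(theta1) = (1521/1506)*sin(33 deg) = 0.55006
theta2 = arcsin(0.55006) = 33.37

33.37 deg


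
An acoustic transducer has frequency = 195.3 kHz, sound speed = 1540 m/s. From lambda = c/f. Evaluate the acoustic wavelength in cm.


lambda = c/f = 1540 / 195300 = 0.0079 m = 0.79 cm

0.79 cm


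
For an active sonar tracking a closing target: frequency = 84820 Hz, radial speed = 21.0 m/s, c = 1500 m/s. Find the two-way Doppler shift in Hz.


fd = 2*f*v/c = 2 * 84820 * 21.0 / 1500 = 2374.96

2374.96 Hz


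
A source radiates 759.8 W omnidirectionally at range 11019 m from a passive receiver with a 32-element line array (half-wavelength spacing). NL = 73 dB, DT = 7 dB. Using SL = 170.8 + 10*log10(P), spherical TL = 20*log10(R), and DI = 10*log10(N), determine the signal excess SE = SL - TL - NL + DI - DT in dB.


Step 1: SL = 170.8 + 10*log10(759.8) = 199.61 dB
Step 2: TL = 20*log10(11019) = 80.84 dB
Step 3: DI = 10*log10(32) = 15.05 dB
Step 4: SE = SL - TL - NL + DI - DT = 199.61 - 80.84 - 73 + 15.05 - 7 = 53.82

53.82 dB


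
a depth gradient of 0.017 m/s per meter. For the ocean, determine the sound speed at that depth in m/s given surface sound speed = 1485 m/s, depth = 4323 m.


c = 1485 + 0.017 * 4323 = 1558.491

1558.491 m/s


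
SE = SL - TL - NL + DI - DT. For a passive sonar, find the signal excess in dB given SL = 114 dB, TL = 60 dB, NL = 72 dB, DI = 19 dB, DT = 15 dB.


SE = SL - TL - NL + DI - DT = 114 - 60 - 72 + 19 - 15 = -14

-14 dB


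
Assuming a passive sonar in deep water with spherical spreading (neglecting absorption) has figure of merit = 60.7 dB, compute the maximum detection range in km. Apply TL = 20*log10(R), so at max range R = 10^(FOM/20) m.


At max range FOM = TL, so 20*log10(R) = 60.7
R = 10^(60.7/20) = 1083.93 m = 1.08 km

1.08 km


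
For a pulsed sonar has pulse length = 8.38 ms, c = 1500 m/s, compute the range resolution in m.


6.285 m


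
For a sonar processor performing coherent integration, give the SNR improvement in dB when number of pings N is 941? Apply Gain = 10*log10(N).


Gain = 10*log10(941) = 29.74

29.74 dB


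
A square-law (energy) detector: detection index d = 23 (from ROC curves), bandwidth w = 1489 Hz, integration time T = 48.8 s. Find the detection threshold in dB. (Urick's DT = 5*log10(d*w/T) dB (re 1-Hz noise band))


14.23 dB


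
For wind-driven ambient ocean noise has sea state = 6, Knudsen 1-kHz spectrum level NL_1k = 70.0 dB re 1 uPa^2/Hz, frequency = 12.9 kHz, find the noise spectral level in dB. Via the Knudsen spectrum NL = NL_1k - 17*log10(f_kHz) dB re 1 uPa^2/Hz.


51.12 dB


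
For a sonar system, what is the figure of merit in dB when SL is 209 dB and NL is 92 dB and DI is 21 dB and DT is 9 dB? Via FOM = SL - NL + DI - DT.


FOM = SL - NL + DI - DT = 209 - 92 + 21 - 9 = 129

129 dB


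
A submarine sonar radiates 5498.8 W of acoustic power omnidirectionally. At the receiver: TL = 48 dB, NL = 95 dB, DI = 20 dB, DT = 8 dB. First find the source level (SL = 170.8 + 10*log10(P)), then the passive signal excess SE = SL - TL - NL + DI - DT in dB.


Step 1: SL = 170.8 + 10*log10(5498.8) = 208.2 dB
Step 2: SE = SL - TL - NL + DI - DT = 208.2 - 48 - 95 + 20 - 8 = 77.2

77.2 dB


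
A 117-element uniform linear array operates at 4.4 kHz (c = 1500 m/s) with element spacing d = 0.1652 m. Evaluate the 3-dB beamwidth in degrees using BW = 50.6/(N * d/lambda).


Step 1: lambda = 1500/4400 = 0.34091 m
Step 2: d/lambda = 0.1652/0.34091 = 0.4846
Step 3: BW = 50.6/(N * d/lambda) = 50.6/(117 * 0.4846) = 0.89

0.89 deg


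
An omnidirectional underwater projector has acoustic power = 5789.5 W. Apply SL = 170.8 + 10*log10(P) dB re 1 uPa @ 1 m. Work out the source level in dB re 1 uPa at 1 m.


SL = 170.8 + 10*log10(5789.5) = 170.8 + 37.63 = 208.43

208.43 dB


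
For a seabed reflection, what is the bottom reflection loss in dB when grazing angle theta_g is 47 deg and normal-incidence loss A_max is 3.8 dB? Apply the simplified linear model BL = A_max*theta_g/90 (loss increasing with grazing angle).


BL = A_max * theta_g / 90 = 3.8 * 47 / 90 = 1.98

1.98 dB


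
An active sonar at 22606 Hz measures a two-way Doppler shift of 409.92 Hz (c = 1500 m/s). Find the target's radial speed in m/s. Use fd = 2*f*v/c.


13.6 m/s


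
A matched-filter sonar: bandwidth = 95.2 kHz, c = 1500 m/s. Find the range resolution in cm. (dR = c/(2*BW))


0.79 cm


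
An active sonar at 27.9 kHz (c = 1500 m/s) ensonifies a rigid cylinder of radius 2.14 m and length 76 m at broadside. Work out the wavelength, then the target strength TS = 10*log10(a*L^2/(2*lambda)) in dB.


Step 1: lambda = c/f = 1500/27900 = 0.05376 m
Step 2: TS = 10*log10(a*L^2/(2*lambda)) = 10*log10(2.14*76^2/(2*0.05376)) = 50.61

50.61 dB


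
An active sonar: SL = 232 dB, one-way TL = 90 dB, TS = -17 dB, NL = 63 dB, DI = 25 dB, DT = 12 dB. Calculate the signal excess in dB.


SE = SL - 2*TL + TS - NL + DI - DT = 232 - 2*90 + (-17) - 63 + 25 - 12 = -15

-15 dB


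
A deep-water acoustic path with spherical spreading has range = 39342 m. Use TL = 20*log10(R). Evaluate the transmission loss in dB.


91.9 dB


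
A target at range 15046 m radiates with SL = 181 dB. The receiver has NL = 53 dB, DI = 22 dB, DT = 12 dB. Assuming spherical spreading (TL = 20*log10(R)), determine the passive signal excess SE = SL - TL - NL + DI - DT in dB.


Step 1: TL = 20*log10(15046) = 83.55 dB
Step 2: SE = 181 - 83.55 - 53 + 22 - 12 = 54.45

54.45 dB


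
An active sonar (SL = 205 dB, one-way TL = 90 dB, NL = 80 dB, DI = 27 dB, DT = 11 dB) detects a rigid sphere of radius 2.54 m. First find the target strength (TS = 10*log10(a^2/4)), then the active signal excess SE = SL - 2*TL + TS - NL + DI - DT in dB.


Step 1: TS = 10*log10(2.54^2/4) = 2.08 dB
Step 2: SE = SL - 2*TL + TS - NL + DI - DT = 205 - 2*90 + (2.08) - 80 + 27 - 11 = -36.92

-36.92 dB


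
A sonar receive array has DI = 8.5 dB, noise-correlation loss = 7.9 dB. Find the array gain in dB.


AG = DI - L_corr = 8.5 - 7.9 = 0.6

0.6 dB


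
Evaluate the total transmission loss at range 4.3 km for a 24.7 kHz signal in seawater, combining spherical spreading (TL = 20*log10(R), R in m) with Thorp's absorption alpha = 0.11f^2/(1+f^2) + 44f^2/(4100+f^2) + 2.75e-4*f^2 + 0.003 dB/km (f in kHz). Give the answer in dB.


98.38 dB


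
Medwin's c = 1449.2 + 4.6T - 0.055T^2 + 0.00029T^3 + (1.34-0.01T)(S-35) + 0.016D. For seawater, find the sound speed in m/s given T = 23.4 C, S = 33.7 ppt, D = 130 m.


c = 1449.2 + 4.6*23.4 - 0.055*23.4^2 + 0.00029*23.4^3 + (1.34 - 0.01*23.4)*(33.7 - 35) + 0.016*130 = 1531.08

1531.08 m/s


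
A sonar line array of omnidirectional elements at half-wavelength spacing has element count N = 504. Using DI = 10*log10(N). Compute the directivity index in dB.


27.02 dB


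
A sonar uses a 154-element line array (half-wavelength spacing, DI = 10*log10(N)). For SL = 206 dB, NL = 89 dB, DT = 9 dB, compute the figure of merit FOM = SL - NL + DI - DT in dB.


Step 1: DI = 10*log10(154) = 21.88 dB
Step 2: FOM = SL - NL + DI - DT = 206 - 89 + 21.88 - 9 = 129.88

129.88 dB


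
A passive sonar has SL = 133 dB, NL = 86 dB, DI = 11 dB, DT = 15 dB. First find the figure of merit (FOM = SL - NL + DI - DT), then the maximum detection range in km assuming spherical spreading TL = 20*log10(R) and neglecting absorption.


Step 1: FOM = SL - NL + DI - DT = 133 - 86 + 11 - 15 = 43 dB
Step 2: at max range FOM = TL = 20*log10(R), so R = 10^(43/20) = 141.25 m = 0.14 km

0.14 km


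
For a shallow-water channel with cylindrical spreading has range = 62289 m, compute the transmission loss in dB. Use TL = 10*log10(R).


TL = 10*log10(62289) = 47.94

47.94 dB
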